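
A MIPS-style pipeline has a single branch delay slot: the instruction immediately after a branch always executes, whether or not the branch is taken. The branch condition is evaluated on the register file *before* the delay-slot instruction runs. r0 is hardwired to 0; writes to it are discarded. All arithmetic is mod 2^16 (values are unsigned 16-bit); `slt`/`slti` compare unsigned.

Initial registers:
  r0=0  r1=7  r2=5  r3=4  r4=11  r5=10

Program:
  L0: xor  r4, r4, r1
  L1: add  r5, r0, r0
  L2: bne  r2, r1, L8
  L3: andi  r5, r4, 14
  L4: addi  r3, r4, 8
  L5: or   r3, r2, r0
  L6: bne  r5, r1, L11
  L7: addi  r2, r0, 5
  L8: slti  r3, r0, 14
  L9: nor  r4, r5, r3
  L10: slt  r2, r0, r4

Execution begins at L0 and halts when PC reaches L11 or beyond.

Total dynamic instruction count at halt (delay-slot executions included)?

#0 xor  r4, r4, r1 ; 0/7/5/4/12/10
#1 add  r5, r0, r0 ; 0/7/5/4/12/0
#2 bne  r2, r1, L8 ; 0/7/5/4/12/0 ; →target
#3 andi  r5, r4, 14 ; 0/7/5/4/12/12
#8 slti  r3, r0, 14 ; 0/7/5/1/12/12
#9 nor  r4, r5, r3 ; 0/7/5/1/65522/12
#10 slt  r2, r0, r4 ; 0/7/1/1/65522/12

7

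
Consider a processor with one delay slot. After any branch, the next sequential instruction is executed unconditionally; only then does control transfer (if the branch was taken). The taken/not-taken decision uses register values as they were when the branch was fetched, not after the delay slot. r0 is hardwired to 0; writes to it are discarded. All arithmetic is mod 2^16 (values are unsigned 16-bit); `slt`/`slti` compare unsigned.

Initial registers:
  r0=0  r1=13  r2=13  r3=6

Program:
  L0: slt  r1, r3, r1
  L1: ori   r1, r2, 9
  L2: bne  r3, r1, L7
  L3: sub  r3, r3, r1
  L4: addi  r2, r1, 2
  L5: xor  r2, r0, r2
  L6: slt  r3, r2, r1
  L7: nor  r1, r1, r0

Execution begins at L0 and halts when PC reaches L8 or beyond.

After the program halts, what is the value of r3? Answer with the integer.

[0] slt  r1, r3, r1  →  {r0:0, r1:1, r2:13, r3:6}
[1] ori   r1, r2, 9  →  {r0:0, r1:13, r2:13, r3:6}
[2] bne  r3, r1, L7  →  {r0:0, r1:13, r2:13, r3:6}  ⟨branch taken⟩
[3] sub  r3, r3, r1  →  {r0:0, r1:13, r2:13, r3:65529}
[7] nor  r1, r1, r0  →  {r0:0, r1:65522, r2:13, r3:65529}

65529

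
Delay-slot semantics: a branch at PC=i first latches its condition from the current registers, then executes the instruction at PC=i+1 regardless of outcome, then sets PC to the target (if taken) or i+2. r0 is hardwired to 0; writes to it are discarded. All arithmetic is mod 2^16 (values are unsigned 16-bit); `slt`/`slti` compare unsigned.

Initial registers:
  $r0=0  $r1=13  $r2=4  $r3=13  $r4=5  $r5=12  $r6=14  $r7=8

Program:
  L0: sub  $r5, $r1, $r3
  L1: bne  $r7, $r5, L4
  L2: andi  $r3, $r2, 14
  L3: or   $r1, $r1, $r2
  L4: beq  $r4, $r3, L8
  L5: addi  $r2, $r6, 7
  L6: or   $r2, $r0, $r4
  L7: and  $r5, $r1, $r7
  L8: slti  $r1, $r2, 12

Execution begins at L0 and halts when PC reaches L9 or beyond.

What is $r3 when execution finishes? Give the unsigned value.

4

#0 sub  $r5, $r1, $r3 ; 0/13/4/13/5/0/14/8
#1 bne  $r7, $r5, L4 ; 0/13/4/13/5/0/14/8 ; →target
#2 andi  $r3, $r2, 14 ; 0/13/4/4/5/0/14/8
#4 beq  $r4, $r3, L8 ; 0/13/4/4/5/0/14/8 ; →fallthru
#5 addi  $r2, $r6, 7 ; 0/13/21/4/5/0/14/8
#6 or   $r2, $r0, $r4 ; 0/13/5/4/5/0/14/8
#7 and  $r5, $r1, $r7 ; 0/13/5/4/5/8/14/8
#8 slti  $r1, $r2, 12 ; 0/1/5/4/5/8/14/8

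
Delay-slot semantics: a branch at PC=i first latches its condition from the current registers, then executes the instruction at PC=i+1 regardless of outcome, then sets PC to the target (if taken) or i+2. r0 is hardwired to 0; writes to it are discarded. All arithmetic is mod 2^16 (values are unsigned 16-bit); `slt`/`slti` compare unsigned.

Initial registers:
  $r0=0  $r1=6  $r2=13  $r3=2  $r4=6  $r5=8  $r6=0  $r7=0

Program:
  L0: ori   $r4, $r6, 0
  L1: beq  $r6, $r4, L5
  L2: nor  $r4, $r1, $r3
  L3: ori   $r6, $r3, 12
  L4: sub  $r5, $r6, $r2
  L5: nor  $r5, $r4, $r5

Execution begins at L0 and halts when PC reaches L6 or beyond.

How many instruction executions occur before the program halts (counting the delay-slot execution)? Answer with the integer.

4

PC=0  ori   $r4, $r6, 0      | $r0=0 $r1=6 $r2=13 $r3=2 $r4=0 $r5=8 $r6=0 $r7=0
PC=1  beq  $r6, $r4, L5      | $r0=0 $r1=6 $r2=13 $r3=2 $r4=0 $r5=8 $r6=0 $r7=0  [TAKEN]
PC=2  nor  $r4, $r1, $r3     | $r0=0 $r1=6 $r2=13 $r3=2 $r4=65529 $r5=8 $r6=0 $r7=0
PC=5  nor  $r5, $r4, $r5     | $r0=0 $r1=6 $r2=13 $r3=2 $r4=65529 $r5=6 $r6=0 $r7=0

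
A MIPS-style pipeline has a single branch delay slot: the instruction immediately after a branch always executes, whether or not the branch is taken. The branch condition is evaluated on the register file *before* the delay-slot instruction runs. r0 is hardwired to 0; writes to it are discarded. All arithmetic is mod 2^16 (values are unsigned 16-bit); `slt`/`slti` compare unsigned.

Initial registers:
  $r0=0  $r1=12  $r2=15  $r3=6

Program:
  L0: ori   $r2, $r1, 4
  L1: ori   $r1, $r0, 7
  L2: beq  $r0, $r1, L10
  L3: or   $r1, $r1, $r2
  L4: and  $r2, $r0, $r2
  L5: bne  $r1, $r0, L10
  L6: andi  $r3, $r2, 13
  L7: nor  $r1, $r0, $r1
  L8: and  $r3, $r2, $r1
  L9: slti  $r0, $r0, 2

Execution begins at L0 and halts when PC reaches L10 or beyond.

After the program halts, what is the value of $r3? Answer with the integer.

0

PC=0  ori   $r2, $r1, 4      | $r0=0 $r1=12 $r2=12 $r3=6
PC=1  ori   $r1, $r0, 7      | $r0=0 $r1=7 $r2=12 $r3=6
PC=2  beq  $r0, $r1, L10     | $r0=0 $r1=7 $r2=12 $r3=6  [not taken]
PC=3  or   $r1, $r1, $r2     | $r0=0 $r1=15 $r2=12 $r3=6
PC=4  and  $r2, $r0, $r2     | $r0=0 $r1=15 $r2=0 $r3=6
PC=5  bne  $r1, $r0, L10     | $r0=0 $r1=15 $r2=0 $r3=6  [TAKEN]
PC=6  andi  $r3, $r2, 13     | $r0=0 $r1=15 $r2=0 $r3=0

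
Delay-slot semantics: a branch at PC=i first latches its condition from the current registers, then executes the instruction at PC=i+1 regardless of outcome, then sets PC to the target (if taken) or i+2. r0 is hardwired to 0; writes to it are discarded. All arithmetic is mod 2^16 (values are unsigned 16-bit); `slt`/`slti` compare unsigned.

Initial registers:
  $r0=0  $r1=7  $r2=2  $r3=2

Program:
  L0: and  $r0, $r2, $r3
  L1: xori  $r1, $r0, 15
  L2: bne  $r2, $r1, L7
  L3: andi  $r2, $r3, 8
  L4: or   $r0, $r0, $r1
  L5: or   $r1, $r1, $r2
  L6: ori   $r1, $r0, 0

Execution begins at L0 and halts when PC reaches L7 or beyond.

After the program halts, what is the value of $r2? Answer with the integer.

PC=0  and  $r0, $r2, $r3     | $r0=0 $r1=7 $r2=2 $r3=2
PC=1  xori  $r1, $r0, 15     | $r0=0 $r1=15 $r2=2 $r3=2
PC=2  bne  $r2, $r1, L7      | $r0=0 $r1=15 $r2=2 $r3=2  [TAKEN]
PC=3  andi  $r2, $r3, 8      | $r0=0 $r1=15 $r2=0 $r3=2

0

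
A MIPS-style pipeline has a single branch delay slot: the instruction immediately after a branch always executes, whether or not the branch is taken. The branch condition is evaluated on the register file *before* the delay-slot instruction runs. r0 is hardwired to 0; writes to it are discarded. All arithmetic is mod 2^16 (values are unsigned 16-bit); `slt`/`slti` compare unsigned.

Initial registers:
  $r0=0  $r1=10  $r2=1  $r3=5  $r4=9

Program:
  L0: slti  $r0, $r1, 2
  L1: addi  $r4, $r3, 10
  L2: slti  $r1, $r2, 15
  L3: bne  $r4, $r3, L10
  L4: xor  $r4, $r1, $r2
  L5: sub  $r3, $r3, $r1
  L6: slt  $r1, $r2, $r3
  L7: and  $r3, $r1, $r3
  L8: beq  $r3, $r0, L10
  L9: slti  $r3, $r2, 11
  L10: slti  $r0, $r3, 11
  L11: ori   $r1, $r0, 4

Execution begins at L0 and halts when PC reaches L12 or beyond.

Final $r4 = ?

#0 slti  $r0, $r1, 2 ; 0/10/1/5/9
#1 addi  $r4, $r3, 10 ; 0/10/1/5/15
#2 slti  $r1, $r2, 15 ; 0/1/1/5/15
#3 bne  $r4, $r3, L10 ; 0/1/1/5/15 ; →target
#4 xor  $r4, $r1, $r2 ; 0/1/1/5/0
#10 slti  $r0, $r3, 11 ; 0/1/1/5/0
#11 ori   $r1, $r0, 4 ; 0/4/1/5/0

0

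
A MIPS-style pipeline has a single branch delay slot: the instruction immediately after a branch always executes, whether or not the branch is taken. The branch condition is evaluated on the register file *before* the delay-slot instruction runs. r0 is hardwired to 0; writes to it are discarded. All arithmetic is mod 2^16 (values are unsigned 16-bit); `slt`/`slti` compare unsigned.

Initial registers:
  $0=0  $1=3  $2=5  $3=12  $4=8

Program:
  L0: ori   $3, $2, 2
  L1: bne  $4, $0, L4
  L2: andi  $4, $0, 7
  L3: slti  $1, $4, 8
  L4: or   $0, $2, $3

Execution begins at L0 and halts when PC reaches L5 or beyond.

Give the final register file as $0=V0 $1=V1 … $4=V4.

  step pc=0: ori   $3, $2, 2  regs=(0,3,5,7,8)
  step pc=1: bne  $4, $0, L4  cond=T  regs=(0,3,5,7,8)
  step pc=2: andi  $4, $0, 7  regs=(0,3,5,7,0)
  step pc=4: or   $0, $2, $3  regs=(0,3,5,7,0)

$0=0 $1=3 $2=5 $3=7 $4=0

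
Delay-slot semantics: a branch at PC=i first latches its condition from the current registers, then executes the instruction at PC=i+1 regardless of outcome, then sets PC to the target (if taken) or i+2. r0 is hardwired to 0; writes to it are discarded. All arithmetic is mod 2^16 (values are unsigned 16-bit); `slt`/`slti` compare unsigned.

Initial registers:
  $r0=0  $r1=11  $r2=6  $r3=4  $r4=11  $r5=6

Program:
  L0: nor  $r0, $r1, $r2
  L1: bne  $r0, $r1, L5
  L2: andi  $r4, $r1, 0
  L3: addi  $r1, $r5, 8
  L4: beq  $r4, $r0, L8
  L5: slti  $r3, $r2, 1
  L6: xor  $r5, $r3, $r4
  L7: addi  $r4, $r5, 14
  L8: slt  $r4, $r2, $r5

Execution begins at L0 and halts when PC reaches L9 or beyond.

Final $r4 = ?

0

PC=0  nor  $r0, $r1, $r2     | $r0=0 $r1=11 $r2=6 $r3=4 $r4=11 $r5=6
PC=1  bne  $r0, $r1, L5      | $r0=0 $r1=11 $r2=6 $r3=4 $r4=11 $r5=6  [TAKEN]
PC=2  andi  $r4, $r1, 0      | $r0=0 $r1=11 $r2=6 $r3=4 $r4=0 $r5=6
PC=5  slti  $r3, $r2, 1      | $r0=0 $r1=11 $r2=6 $r3=0 $r4=0 $r5=6
PC=6  xor  $r5, $r3, $r4     | $r0=0 $r1=11 $r2=6 $r3=0 $r4=0 $r5=0
PC=7  addi  $r4, $r5, 14     | $r0=0 $r1=11 $r2=6 $r3=0 $r4=14 $r5=0
PC=8  slt  $r4, $r2, $r5     | $r0=0 $r1=11 $r2=6 $r3=0 $r4=0 $r5=0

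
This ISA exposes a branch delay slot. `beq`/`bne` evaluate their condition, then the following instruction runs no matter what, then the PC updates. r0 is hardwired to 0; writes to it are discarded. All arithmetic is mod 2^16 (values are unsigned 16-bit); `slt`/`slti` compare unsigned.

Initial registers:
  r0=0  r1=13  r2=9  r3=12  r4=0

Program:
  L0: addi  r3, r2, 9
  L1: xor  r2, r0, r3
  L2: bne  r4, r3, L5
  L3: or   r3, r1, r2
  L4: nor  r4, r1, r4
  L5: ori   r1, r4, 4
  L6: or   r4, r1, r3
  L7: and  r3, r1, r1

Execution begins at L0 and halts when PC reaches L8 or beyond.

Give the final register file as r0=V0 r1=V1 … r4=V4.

r0=0 r1=4 r2=18 r3=4 r4=31

#0 addi  r3, r2, 9 ; 0/13/9/18/0
#1 xor  r2, r0, r3 ; 0/13/18/18/0
#2 bne  r4, r3, L5 ; 0/13/18/18/0 ; →target
#3 or   r3, r1, r2 ; 0/13/18/31/0
#5 ori   r1, r4, 4 ; 0/4/18/31/0
#6 or   r4, r1, r3 ; 0/4/18/31/31
#7 and  r3, r1, r1 ; 0/4/18/4/31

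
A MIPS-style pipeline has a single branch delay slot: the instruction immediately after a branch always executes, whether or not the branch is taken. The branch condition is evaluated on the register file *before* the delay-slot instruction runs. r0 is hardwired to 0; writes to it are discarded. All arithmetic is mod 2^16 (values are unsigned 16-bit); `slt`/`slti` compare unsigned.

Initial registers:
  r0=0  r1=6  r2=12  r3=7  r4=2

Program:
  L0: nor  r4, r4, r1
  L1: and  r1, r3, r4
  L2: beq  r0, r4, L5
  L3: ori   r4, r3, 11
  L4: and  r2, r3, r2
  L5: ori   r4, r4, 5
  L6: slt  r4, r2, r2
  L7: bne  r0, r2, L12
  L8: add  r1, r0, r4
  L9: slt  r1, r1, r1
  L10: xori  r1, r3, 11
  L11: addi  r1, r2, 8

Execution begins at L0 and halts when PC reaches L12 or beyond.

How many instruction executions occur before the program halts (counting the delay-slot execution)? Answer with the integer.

9

[0] nor  r4, r4, r1  →  {r0:0, r1:6, r2:12, r3:7, r4:65529}
[1] and  r1, r3, r4  →  {r0:0, r1:1, r2:12, r3:7, r4:65529}
[2] beq  r0, r4, L5  →  {r0:0, r1:1, r2:12, r3:7, r4:65529}  ⟨branch fallthrough⟩
[3] ori   r4, r3, 11  →  {r0:0, r1:1, r2:12, r3:7, r4:15}
[4] and  r2, r3, r2  →  {r0:0, r1:1, r2:4, r3:7, r4:15}
[5] ori   r4, r4, 5  →  {r0:0, r1:1, r2:4, r3:7, r4:15}
[6] slt  r4, r2, r2  →  {r0:0, r1:1, r2:4, r3:7, r4:0}
[7] bne  r0, r2, L12  →  {r0:0, r1:1, r2:4, r3:7, r4:0}  ⟨branch taken⟩
[8] add  r1, r0, r4  →  {r0:0, r1:0, r2:4, r3:7, r4:0}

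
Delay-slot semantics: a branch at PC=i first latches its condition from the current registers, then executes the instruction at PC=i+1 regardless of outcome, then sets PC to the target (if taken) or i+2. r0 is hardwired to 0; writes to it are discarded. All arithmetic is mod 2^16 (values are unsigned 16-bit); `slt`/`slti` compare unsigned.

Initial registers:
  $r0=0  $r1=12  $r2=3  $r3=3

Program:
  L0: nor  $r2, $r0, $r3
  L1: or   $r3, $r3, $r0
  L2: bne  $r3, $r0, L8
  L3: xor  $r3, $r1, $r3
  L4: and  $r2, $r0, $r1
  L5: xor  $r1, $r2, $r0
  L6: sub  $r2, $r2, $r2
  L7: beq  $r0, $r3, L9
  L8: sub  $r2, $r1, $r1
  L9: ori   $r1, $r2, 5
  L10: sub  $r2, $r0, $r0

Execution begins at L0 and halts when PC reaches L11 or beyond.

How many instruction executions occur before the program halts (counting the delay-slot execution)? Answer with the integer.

PC=0  nor  $r2, $r0, $r3     | $r0=0 $r1=12 $r2=65532 $r3=3
PC=1  or   $r3, $r3, $r0     | $r0=0 $r1=12 $r2=65532 $r3=3
PC=2  bne  $r3, $r0, L8      | $r0=0 $r1=12 $r2=65532 $r3=3  [TAKEN]
PC=3  xor  $r3, $r1, $r3     | $r0=0 $r1=12 $r2=65532 $r3=15
PC=8  sub  $r2, $r1, $r1     | $r0=0 $r1=12 $r2=0 $r3=15
PC=9  ori   $r1, $r2, 5      | $r0=0 $r1=5 $r2=0 $r3=15
PC=10 sub  $r2, $r0, $r0     | $r0=0 $r1=5 $r2=0 $r3=15

7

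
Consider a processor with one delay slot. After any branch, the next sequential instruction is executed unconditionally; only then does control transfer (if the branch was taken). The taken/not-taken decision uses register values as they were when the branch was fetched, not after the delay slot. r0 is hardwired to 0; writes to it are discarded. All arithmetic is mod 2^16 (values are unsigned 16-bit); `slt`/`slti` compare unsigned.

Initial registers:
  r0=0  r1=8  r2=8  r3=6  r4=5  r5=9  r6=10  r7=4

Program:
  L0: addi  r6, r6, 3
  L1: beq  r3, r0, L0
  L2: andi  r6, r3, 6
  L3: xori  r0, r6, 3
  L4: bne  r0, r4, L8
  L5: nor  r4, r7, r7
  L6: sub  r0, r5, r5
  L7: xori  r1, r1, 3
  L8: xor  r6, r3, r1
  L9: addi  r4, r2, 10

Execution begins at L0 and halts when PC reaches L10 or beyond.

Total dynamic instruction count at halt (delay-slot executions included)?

[0] addi  r6, r6, 3  →  {r0:0, r1:8, r2:8, r3:6, r4:5, r5:9, r6:13, r7:4}
[1] beq  r3, r0, L0  →  {r0:0, r1:8, r2:8, r3:6, r4:5, r5:9, r6:13, r7:4}  ⟨branch fallthrough⟩
[2] andi  r6, r3, 6  →  {r0:0, r1:8, r2:8, r3:6, r4:5, r5:9, r6:6, r7:4}
[3] xori  r0, r6, 3  →  {r0:0, r1:8, r2:8, r3:6, r4:5, r5:9, r6:6, r7:4}
[4] bne  r0, r4, L8  →  {r0:0, r1:8, r2:8, r3:6, r4:5, r5:9, r6:6, r7:4}  ⟨branch taken⟩
[5] nor  r4, r7, r7  →  {r0:0, r1:8, r2:8, r3:6, r4:65531, r5:9, r6:6, r7:4}
[8] xor  r6, r3, r1  →  {r0:0, r1:8, r2:8, r3:6, r4:65531, r5:9, r6:14, r7:4}
[9] addi  r4, r2, 10  →  {r0:0, r1:8, r2:8, r3:6, r4:18, r5:9, r6:14, r7:4}

8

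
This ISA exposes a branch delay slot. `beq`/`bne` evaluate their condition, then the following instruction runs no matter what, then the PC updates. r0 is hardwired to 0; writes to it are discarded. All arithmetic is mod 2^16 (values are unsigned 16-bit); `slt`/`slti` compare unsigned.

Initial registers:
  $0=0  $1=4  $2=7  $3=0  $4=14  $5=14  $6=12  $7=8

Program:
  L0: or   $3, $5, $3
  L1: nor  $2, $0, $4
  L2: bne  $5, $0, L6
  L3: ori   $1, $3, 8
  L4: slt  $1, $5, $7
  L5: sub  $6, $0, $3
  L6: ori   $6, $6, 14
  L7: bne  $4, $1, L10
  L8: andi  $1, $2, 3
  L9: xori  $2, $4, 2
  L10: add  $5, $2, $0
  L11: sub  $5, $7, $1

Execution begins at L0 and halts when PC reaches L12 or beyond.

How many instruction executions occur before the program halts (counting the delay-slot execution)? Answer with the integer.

[0] or   $3, $5, $3  →  {$0:0, $1:4, $2:7, $3:14, $4:14, $5:14, $6:12, $7:8}
[1] nor  $2, $0, $4  →  {$0:0, $1:4, $2:65521, $3:14, $4:14, $5:14, $6:12, $7:8}
[2] bne  $5, $0, L6  →  {$0:0, $1:4, $2:65521, $3:14, $4:14, $5:14, $6:12, $7:8}  ⟨branch taken⟩
[3] ori   $1, $3, 8  →  {$0:0, $1:14, $2:65521, $3:14, $4:14, $5:14, $6:12, $7:8}
[6] ori   $6, $6, 14  →  {$0:0, $1:14, $2:65521, $3:14, $4:14, $5:14, $6:14, $7:8}
[7] bne  $4, $1, L10  →  {$0:0, $1:14, $2:65521, $3:14, $4:14, $5:14, $6:14, $7:8}  ⟨branch fallthrough⟩
[8] andi  $1, $2, 3  →  {$0:0, $1:1, $2:65521, $3:14, $4:14, $5:14, $6:14, $7:8}
[9] xori  $2, $4, 2  →  {$0:0, $1:1, $2:12, $3:14, $4:14, $5:14, $6:14, $7:8}
[10] add  $5, $2, $0  →  {$0:0, $1:1, $2:12, $3:14, $4:14, $5:12, $6:14, $7:8}
[11] sub  $5, $7, $1  →  {$0:0, $1:1, $2:12, $3:14, $4:14, $5:7, $6:14, $7:8}

10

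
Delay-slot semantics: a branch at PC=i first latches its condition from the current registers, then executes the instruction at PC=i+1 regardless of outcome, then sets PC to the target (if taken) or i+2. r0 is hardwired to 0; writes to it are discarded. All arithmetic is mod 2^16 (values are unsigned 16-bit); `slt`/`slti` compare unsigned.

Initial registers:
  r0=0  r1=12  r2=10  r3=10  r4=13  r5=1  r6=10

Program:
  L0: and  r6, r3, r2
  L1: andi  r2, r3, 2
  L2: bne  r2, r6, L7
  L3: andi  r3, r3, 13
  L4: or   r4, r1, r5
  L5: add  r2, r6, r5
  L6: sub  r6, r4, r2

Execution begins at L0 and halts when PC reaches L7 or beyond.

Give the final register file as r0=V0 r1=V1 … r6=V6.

r0=0 r1=12 r2=2 r3=8 r4=13 r5=1 r6=10

#0 and  r6, r3, r2 ; 0/12/10/10/13/1/10
#1 andi  r2, r3, 2 ; 0/12/2/10/13/1/10
#2 bne  r2, r6, L7 ; 0/12/2/10/13/1/10 ; →target
#3 andi  r3, r3, 13 ; 0/12/2/8/13/1/10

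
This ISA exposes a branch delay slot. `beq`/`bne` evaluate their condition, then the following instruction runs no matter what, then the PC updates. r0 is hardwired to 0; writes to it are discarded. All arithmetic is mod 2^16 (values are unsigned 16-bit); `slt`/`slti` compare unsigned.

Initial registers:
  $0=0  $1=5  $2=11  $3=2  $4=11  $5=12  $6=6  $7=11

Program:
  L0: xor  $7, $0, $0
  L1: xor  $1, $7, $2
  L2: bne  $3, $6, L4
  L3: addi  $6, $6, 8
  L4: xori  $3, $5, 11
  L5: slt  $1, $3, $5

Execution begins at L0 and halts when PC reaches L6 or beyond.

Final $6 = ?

  step pc=0: xor  $7, $0, $0  regs=(0,5,11,2,11,12,6,0)
  step pc=1: xor  $1, $7, $2  regs=(0,11,11,2,11,12,6,0)
  step pc=2: bne  $3, $6, L4  cond=T  regs=(0,11,11,2,11,12,6,0)
  step pc=3: addi  $6, $6, 8  regs=(0,11,11,2,11,12,14,0)
  step pc=4: xori  $3, $5, 11  regs=(0,11,11,7,11,12,14,0)
  step pc=5: slt  $1, $3, $5  regs=(0,1,11,7,11,12,14,0)

14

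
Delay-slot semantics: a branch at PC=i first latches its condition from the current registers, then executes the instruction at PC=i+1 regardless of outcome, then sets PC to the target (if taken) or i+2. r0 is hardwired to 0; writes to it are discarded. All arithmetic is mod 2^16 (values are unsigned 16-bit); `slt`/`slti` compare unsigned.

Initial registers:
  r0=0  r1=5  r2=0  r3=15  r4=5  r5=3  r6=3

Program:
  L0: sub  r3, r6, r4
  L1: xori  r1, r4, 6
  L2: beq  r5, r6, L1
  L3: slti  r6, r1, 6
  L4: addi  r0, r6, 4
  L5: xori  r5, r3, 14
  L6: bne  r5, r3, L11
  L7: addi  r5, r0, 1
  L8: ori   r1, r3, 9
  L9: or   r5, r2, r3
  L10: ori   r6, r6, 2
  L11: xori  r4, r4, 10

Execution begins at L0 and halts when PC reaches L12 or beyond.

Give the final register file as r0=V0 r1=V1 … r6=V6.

r0=0 r1=3 r2=0 r3=65534 r4=15 r5=1 r6=1

[0] sub  r3, r6, r4  →  {r0:0, r1:5, r2:0, r3:65534, r4:5, r5:3, r6:3}
[1] xori  r1, r4, 6  →  {r0:0, r1:3, r2:0, r3:65534, r4:5, r5:3, r6:3}
[2] beq  r5, r6, L1  →  {r0:0, r1:3, r2:0, r3:65534, r4:5, r5:3, r6:3}  ⟨branch taken⟩
[3] slti  r6, r1, 6  →  {r0:0, r1:3, r2:0, r3:65534, r4:5, r5:3, r6:1}
[1] xori  r1, r4, 6  →  {r0:0, r1:3, r2:0, r3:65534, r4:5, r5:3, r6:1}
[2] beq  r5, r6, L1  →  {r0:0, r1:3, r2:0, r3:65534, r4:5, r5:3, r6:1}  ⟨branch fallthrough⟩
[3] slti  r6, r1, 6  →  {r0:0, r1:3, r2:0, r3:65534, r4:5, r5:3, r6:1}
[4] addi  r0, r6, 4  →  {r0:0, r1:3, r2:0, r3:65534, r4:5, r5:3, r6:1}
[5] xori  r5, r3, 14  →  {r0:0, r1:3, r2:0, r3:65534, r4:5, r5:65520, r6:1}
[6] bne  r5, r3, L11  →  {r0:0, r1:3, r2:0, r3:65534, r4:5, r5:65520, r6:1}  ⟨branch taken⟩
[7] addi  r5, r0, 1  →  {r0:0, r1:3, r2:0, r3:65534, r4:5, r5:1, r6:1}
[11] xori  r4, r4, 10  →  {r0:0, r1:3, r2:0, r3:65534, r4:15, r5:1, r6:1}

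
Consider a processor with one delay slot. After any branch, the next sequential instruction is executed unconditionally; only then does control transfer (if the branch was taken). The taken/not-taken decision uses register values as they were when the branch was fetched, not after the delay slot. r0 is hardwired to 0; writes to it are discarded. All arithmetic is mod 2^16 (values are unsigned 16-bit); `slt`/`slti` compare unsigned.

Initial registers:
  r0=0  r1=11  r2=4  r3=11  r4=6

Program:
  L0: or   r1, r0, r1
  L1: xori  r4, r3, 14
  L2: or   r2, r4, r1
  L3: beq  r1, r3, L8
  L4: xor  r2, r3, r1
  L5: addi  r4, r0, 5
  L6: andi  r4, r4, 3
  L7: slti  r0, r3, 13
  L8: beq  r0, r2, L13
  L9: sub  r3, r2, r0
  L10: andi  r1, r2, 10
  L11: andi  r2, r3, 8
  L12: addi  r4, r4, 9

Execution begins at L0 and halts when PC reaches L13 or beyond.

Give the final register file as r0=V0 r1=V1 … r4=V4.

r0=0 r1=11 r2=0 r3=0 r4=5

[0] or   r1, r0, r1  →  {r0:0, r1:11, r2:4, r3:11, r4:6}
[1] xori  r4, r3, 14  →  {r0:0, r1:11, r2:4, r3:11, r4:5}
[2] or   r2, r4, r1  →  {r0:0, r1:11, r2:15, r3:11, r4:5}
[3] beq  r1, r3, L8  →  {r0:0, r1:11, r2:15, r3:11, r4:5}  ⟨branch taken⟩
[4] xor  r2, r3, r1  →  {r0:0, r1:11, r2:0, r3:11, r4:5}
[8] beq  r0, r2, L13  →  {r0:0, r1:11, r2:0, r3:11, r4:5}  ⟨branch taken⟩
[9] sub  r3, r2, r0  →  {r0:0, r1:11, r2:0, r3:0, r4:5}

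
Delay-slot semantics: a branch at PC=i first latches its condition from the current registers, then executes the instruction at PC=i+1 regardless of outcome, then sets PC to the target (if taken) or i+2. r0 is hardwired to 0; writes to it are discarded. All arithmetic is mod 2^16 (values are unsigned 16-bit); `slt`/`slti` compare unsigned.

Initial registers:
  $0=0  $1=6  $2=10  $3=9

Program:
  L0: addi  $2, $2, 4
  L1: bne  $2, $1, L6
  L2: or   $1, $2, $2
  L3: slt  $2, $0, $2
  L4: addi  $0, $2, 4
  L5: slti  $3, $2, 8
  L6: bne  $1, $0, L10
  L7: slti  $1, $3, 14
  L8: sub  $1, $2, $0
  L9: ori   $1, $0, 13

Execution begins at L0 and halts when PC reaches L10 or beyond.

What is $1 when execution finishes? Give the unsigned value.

1

[0] addi  $2, $2, 4  →  {$0:0, $1:6, $2:14, $3:9}
[1] bne  $2, $1, L6  →  {$0:0, $1:6, $2:14, $3:9}  ⟨branch taken⟩
[2] or   $1, $2, $2  →  {$0:0, $1:14, $2:14, $3:9}
[6] bne  $1, $0, L10  →  {$0:0, $1:14, $2:14, $3:9}  ⟨branch taken⟩
[7] slti  $1, $3, 14  →  {$0:0, $1:1, $2:14, $3:9}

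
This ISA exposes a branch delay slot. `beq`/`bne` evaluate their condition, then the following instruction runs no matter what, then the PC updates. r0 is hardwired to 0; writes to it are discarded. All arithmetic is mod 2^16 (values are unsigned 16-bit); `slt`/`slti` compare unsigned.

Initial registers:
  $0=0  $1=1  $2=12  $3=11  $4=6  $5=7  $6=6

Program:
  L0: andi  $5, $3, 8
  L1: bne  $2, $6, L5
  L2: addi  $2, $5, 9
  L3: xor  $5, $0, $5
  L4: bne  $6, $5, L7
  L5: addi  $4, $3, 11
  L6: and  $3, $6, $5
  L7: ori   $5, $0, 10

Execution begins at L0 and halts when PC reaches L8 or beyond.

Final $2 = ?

PC=0  andi  $5, $3, 8        | $0=0 $1=1 $2=12 $3=11 $4=6 $5=8 $6=6
PC=1  bne  $2, $6, L5        | $0=0 $1=1 $2=12 $3=11 $4=6 $5=8 $6=6  [TAKEN]
PC=2  addi  $2, $5, 9        | $0=0 $1=1 $2=17 $3=11 $4=6 $5=8 $6=6
PC=5  addi  $4, $3, 11       | $0=0 $1=1 $2=17 $3=11 $4=22 $5=8 $6=6
PC=6  and  $3, $6, $5        | $0=0 $1=1 $2=17 $3=0 $4=22 $5=8 $6=6
PC=7  ori   $5, $0, 10       | $0=0 $1=1 $2=17 $3=0 $4=22 $5=10 $6=6

17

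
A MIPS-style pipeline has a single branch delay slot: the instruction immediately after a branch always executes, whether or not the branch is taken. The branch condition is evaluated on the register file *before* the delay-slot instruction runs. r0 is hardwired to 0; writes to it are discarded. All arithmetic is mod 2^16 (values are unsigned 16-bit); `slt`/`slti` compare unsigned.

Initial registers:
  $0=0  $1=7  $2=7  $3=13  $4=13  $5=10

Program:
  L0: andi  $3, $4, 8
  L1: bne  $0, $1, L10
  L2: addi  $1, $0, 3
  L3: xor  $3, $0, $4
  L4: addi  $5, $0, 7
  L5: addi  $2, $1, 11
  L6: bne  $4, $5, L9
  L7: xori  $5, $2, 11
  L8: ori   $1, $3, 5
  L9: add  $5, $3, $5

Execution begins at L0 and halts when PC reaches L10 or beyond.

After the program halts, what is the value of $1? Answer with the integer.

[0] andi  $3, $4, 8  →  {$0:0, $1:7, $2:7, $3:8, $4:13, $5:10}
[1] bne  $0, $1, L10  →  {$0:0, $1:7, $2:7, $3:8, $4:13, $5:10}  ⟨branch taken⟩
[2] addi  $1, $0, 3  →  {$0:0, $1:3, $2:7, $3:8, $4:13, $5:10}

3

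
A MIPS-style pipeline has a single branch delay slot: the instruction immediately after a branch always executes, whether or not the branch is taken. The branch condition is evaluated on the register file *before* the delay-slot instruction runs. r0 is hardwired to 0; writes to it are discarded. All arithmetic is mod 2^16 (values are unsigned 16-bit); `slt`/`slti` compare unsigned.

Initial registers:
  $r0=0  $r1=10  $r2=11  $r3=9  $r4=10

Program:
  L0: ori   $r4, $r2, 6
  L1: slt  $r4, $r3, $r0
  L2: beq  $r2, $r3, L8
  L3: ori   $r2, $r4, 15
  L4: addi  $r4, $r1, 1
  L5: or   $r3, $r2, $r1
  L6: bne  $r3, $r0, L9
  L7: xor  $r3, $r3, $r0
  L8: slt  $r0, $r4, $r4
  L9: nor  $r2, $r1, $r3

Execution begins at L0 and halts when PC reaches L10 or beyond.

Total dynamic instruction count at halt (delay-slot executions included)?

9

[0] ori   $r4, $r2, 6  →  {$r0:0, $r1:10, $r2:11, $r3:9, $r4:15}
[1] slt  $r4, $r3, $r0  →  {$r0:0, $r1:10, $r2:11, $r3:9, $r4:0}
[2] beq  $r2, $r3, L8  →  {$r0:0, $r1:10, $r2:11, $r3:9, $r4:0}  ⟨branch fallthrough⟩
[3] ori   $r2, $r4, 15  →  {$r0:0, $r1:10, $r2:15, $r3:9, $r4:0}
[4] addi  $r4, $r1, 1  →  {$r0:0, $r1:10, $r2:15, $r3:9, $r4:11}
[5] or   $r3, $r2, $r1  →  {$r0:0, $r1:10, $r2:15, $r3:15, $r4:11}
[6] bne  $r3, $r0, L9  →  {$r0:0, $r1:10, $r2:15, $r3:15, $r4:11}  ⟨branch taken⟩
[7] xor  $r3, $r3, $r0  →  {$r0:0, $r1:10, $r2:15, $r3:15, $r4:11}
[9] nor  $r2, $r1, $r3  →  {$r0:0, $r1:10, $r2:65520, $r3:15, $r4:11}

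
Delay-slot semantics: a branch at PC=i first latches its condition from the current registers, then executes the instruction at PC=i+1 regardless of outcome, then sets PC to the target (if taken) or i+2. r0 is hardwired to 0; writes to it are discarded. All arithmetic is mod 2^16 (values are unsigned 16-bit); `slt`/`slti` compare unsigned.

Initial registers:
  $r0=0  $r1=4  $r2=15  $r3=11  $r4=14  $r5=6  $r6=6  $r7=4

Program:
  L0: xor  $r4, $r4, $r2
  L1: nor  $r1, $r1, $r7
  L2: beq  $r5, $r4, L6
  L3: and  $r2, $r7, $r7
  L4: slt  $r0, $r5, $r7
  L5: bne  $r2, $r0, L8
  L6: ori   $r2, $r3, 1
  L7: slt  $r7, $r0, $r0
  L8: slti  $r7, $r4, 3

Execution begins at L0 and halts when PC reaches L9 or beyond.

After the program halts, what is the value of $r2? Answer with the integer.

[0] xor  $r4, $r4, $r2  →  {$r0:0, $r1:4, $r2:15, $r3:11, $r4:1, $r5:6, $r6:6, $r7:4}
[1] nor  $r1, $r1, $r7  →  {$r0:0, $r1:65531, $r2:15, $r3:11, $r4:1, $r5:6, $r6:6, $r7:4}
[2] beq  $r5, $r4, L6  →  {$r0:0, $r1:65531, $r2:15, $r3:11, $r4:1, $r5:6, $r6:6, $r7:4}  ⟨branch fallthrough⟩
[3] and  $r2, $r7, $r7  →  {$r0:0, $r1:65531, $r2:4, $r3:11, $r4:1, $r5:6, $r6:6, $r7:4}
[4] slt  $r0, $r5, $r7  →  {$r0:0, $r1:65531, $r2:4, $r3:11, $r4:1, $r5:6, $r6:6, $r7:4}
[5] bne  $r2, $r0, L8  →  {$r0:0, $r1:65531, $r2:4, $r3:11, $r4:1, $r5:6, $r6:6, $r7:4}  ⟨branch taken⟩
[6] ori   $r2, $r3, 1  →  {$r0:0, $r1:65531, $r2:11, $r3:11, $r4:1, $r5:6, $r6:6, $r7:4}
[8] slti  $r7, $r4, 3  →  {$r0:0, $r1:65531, $r2:11, $r3:11, $r4:1, $r5:6, $r6:6, $r7:1}

11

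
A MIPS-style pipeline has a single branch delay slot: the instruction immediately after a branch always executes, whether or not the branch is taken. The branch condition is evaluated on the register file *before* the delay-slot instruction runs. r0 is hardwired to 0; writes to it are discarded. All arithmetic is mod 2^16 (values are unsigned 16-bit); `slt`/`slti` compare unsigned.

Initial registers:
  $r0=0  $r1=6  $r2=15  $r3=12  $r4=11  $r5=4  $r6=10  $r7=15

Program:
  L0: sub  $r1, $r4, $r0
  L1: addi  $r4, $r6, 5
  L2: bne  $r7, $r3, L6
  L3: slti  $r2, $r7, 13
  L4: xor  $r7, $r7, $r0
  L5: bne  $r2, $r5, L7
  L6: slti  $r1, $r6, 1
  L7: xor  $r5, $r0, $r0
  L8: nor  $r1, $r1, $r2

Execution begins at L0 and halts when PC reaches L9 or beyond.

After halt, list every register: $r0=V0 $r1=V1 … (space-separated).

PC=0  sub  $r1, $r4, $r0     | $r0=0 $r1=11 $r2=15 $r3=12 $r4=11 $r5=4 $r6=10 $r7=15
PC=1  addi  $r4, $r6, 5      | $r0=0 $r1=11 $r2=15 $r3=12 $r4=15 $r5=4 $r6=10 $r7=15
PC=2  bne  $r7, $r3, L6      | $r0=0 $r1=11 $r2=15 $r3=12 $r4=15 $r5=4 $r6=10 $r7=15  [TAKEN]
PC=3  slti  $r2, $r7, 13     | $r0=0 $r1=11 $r2=0 $r3=12 $r4=15 $r5=4 $r6=10 $r7=15
PC=6  slti  $r1, $r6, 1      | $r0=0 $r1=0 $r2=0 $r3=12 $r4=15 $r5=4 $r6=10 $r7=15
PC=7  xor  $r5, $r0, $r0     | $r0=0 $r1=0 $r2=0 $r3=12 $r4=15 $r5=0 $r6=10 $r7=15
PC=8  nor  $r1, $r1, $r2     | $r0=0 $r1=65535 $r2=0 $r3=12 $r4=15 $r5=0 $r6=10 $r7=15

$r0=0 $r1=65535 $r2=0 $r3=12 $r4=15 $r5=0 $r6=10 $r7=15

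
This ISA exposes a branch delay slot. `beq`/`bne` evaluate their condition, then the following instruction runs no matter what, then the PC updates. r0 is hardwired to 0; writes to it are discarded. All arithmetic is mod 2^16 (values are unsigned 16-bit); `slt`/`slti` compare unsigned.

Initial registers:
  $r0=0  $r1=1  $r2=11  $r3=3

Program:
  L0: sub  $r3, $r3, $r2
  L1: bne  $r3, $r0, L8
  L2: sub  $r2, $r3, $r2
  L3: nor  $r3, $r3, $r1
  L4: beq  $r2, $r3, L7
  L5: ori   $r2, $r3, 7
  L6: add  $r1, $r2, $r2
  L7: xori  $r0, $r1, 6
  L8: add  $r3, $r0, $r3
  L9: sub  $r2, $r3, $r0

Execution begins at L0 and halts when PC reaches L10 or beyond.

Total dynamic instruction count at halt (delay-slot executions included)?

PC=0  sub  $r3, $r3, $r2     | $r0=0 $r1=1 $r2=11 $r3=65528
PC=1  bne  $r3, $r0, L8      | $r0=0 $r1=1 $r2=11 $r3=65528  [TAKEN]
PC=2  sub  $r2, $r3, $r2     | $r0=0 $r1=1 $r2=65517 $r3=65528
PC=8  add  $r3, $r0, $r3     | $r0=0 $r1=1 $r2=65517 $r3=65528
PC=9  sub  $r2, $r3, $r0     | $r0=0 $r1=1 $r2=65528 $r3=65528

5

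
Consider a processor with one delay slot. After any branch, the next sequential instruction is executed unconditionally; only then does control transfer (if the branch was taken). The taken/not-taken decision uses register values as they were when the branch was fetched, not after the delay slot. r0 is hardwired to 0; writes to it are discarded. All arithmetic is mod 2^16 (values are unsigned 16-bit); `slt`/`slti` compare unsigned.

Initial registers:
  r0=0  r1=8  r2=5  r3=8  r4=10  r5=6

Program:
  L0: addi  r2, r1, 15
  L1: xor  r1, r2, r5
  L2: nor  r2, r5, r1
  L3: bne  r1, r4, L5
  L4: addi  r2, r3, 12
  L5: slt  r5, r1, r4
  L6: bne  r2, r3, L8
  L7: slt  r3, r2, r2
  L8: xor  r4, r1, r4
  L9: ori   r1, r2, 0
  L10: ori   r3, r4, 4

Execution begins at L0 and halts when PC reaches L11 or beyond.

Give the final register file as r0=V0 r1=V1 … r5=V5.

r0=0 r1=20 r2=20 r3=31 r4=27 r5=0

PC=0  addi  r2, r1, 15       | r0=0 r1=8 r2=23 r3=8 r4=10 r5=6
PC=1  xor  r1, r2, r5        | r0=0 r1=17 r2=23 r3=8 r4=10 r5=6
PC=2  nor  r2, r5, r1        | r0=0 r1=17 r2=65512 r3=8 r4=10 r5=6
PC=3  bne  r1, r4, L5        | r0=0 r1=17 r2=65512 r3=8 r4=10 r5=6  [TAKEN]
PC=4  addi  r2, r3, 12       | r0=0 r1=17 r2=20 r3=8 r4=10 r5=6
PC=5  slt  r5, r1, r4        | r0=0 r1=17 r2=20 r3=8 r4=10 r5=0
PC=6  bne  r2, r3, L8        | r0=0 r1=17 r2=20 r3=8 r4=10 r5=0  [TAKEN]
PC=7  slt  r3, r2, r2        | r0=0 r1=17 r2=20 r3=0 r4=10 r5=0
PC=8  xor  r4, r1, r4        | r0=0 r1=17 r2=20 r3=0 r4=27 r5=0
PC=9  ori   r1, r2, 0        | r0=0 r1=20 r2=20 r3=0 r4=27 r5=0
PC=10 ori   r3, r4, 4        | r0=0 r1=20 r2=20 r3=31 r4=27 r5=0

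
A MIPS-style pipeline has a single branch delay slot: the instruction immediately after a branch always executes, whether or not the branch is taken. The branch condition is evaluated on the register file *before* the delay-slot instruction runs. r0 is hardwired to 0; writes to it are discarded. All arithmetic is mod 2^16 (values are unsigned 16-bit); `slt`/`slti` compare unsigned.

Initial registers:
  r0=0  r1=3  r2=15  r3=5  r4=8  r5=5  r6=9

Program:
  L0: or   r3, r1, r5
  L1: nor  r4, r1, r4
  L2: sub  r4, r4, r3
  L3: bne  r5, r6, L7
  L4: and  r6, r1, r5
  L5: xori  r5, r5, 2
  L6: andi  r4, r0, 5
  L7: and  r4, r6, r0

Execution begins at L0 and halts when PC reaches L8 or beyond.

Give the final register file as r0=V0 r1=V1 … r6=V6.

r0=0 r1=3 r2=15 r3=7 r4=0 r5=5 r6=1

#0 or   r3, r1, r5 ; 0/3/15/7/8/5/9
#1 nor  r4, r1, r4 ; 0/3/15/7/65524/5/9
#2 sub  r4, r4, r3 ; 0/3/15/7/65517/5/9
#3 bne  r5, r6, L7 ; 0/3/15/7/65517/5/9 ; →target
#4 and  r6, r1, r5 ; 0/3/15/7/65517/5/1
#7 and  r4, r6, r0 ; 0/3/15/7/0/5/1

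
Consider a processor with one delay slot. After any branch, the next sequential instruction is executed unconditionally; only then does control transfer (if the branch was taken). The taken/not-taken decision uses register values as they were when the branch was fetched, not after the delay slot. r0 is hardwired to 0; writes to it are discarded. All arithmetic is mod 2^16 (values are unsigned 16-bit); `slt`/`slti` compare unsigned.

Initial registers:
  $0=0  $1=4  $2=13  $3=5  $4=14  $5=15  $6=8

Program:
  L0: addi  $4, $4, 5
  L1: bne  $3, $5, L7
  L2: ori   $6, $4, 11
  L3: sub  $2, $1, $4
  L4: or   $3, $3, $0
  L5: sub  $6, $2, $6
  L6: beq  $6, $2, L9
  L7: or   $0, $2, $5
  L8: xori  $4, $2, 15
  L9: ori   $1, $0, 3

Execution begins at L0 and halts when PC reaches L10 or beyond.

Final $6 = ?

27

#0 addi  $4, $4, 5 ; 0/4/13/5/19/15/8
#1 bne  $3, $5, L7 ; 0/4/13/5/19/15/8 ; →target
#2 ori   $6, $4, 11 ; 0/4/13/5/19/15/27
#7 or   $0, $2, $5 ; 0/4/13/5/19/15/27
#8 xori  $4, $2, 15 ; 0/4/13/5/2/15/27
#9 ori   $1, $0, 3 ; 0/3/13/5/2/15/27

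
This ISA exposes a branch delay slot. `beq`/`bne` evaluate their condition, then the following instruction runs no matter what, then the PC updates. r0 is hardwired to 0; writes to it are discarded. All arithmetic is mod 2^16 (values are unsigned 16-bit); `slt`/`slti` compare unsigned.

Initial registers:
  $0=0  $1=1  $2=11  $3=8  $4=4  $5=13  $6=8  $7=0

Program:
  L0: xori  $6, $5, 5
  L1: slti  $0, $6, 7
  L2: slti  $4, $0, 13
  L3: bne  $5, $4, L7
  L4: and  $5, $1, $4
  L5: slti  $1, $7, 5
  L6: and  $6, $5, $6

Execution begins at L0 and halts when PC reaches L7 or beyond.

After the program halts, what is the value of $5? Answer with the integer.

1

[0] xori  $6, $5, 5  →  {$0:0, $1:1, $2:11, $3:8, $4:4, $5:13, $6:8, $7:0}
[1] slti  $0, $6, 7  →  {$0:0, $1:1, $2:11, $3:8, $4:4, $5:13, $6:8, $7:0}
[2] slti  $4, $0, 13  →  {$0:0, $1:1, $2:11, $3:8, $4:1, $5:13, $6:8, $7:0}
[3] bne  $5, $4, L7  →  {$0:0, $1:1, $2:11, $3:8, $4:1, $5:13, $6:8, $7:0}  ⟨branch taken⟩
[4] and  $5, $1, $4  →  {$0:0, $1:1, $2:11, $3:8, $4:1, $5:1, $6:8, $7:0}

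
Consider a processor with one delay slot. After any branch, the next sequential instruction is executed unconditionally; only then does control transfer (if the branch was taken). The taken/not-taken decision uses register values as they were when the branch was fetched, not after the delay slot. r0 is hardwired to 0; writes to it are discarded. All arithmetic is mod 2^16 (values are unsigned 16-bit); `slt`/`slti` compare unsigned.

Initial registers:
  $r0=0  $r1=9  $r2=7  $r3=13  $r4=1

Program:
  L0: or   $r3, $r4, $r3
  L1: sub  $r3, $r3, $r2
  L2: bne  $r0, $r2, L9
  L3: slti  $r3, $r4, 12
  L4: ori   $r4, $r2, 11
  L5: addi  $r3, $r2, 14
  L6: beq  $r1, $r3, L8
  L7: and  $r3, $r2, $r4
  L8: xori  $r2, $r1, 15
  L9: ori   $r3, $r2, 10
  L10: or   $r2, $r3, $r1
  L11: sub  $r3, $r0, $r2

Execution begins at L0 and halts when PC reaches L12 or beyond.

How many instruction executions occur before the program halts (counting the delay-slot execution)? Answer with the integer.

7

PC=0  or   $r3, $r4, $r3     | $r0=0 $r1=9 $r2=7 $r3=13 $r4=1
PC=1  sub  $r3, $r3, $r2     | $r0=0 $r1=9 $r2=7 $r3=6 $r4=1
PC=2  bne  $r0, $r2, L9      | $r0=0 $r1=9 $r2=7 $r3=6 $r4=1  [TAKEN]
PC=3  slti  $r3, $r4, 12     | $r0=0 $r1=9 $r2=7 $r3=1 $r4=1
PC=9  ori   $r3, $r2, 10     | $r0=0 $r1=9 $r2=7 $r3=15 $r4=1
PC=10 or   $r2, $r3, $r1     | $r0=0 $r1=9 $r2=15 $r3=15 $r4=1
PC=11 sub  $r3, $r0, $r2     | $r0=0 $r1=9 $r2=15 $r3=65521 $r4=1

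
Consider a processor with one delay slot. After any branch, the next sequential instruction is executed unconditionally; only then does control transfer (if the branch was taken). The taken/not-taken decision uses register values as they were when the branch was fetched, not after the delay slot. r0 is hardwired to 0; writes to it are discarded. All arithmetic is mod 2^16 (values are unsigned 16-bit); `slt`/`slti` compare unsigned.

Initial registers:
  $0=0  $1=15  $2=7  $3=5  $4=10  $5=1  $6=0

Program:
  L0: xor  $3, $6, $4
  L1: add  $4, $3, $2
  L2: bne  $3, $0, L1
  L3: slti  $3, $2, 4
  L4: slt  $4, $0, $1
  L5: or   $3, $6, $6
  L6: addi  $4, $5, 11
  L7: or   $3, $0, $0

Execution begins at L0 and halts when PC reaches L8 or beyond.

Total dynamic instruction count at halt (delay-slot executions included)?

PC=0  xor  $3, $6, $4        | $0=0 $1=15 $2=7 $3=10 $4=10 $5=1 $6=0
PC=1  add  $4, $3, $2        | $0=0 $1=15 $2=7 $3=10 $4=17 $5=1 $6=0
PC=2  bne  $3, $0, L1        | $0=0 $1=15 $2=7 $3=10 $4=17 $5=1 $6=0  [TAKEN]
PC=3  slti  $3, $2, 4        | $0=0 $1=15 $2=7 $3=0 $4=17 $5=1 $6=0
PC=1  add  $4, $3, $2        | $0=0 $1=15 $2=7 $3=0 $4=7 $5=1 $6=0
PC=2  bne  $3, $0, L1        | $0=0 $1=15 $2=7 $3=0 $4=7 $5=1 $6=0  [not taken]
PC=3  slti  $3, $2, 4        | $0=0 $1=15 $2=7 $3=0 $4=7 $5=1 $6=0
PC=4  slt  $4, $0, $1        | $0=0 $1=15 $2=7 $3=0 $4=1 $5=1 $6=0
PC=5  or   $3, $6, $6        | $0=0 $1=15 $2=7 $3=0 $4=1 $5=1 $6=0
PC=6  addi  $4, $5, 11       | $0=0 $1=15 $2=7 $3=0 $4=12 $5=1 $6=0
PC=7  or   $3, $0, $0        | $0=0 $1=15 $2=7 $3=0 $4=12 $5=1 $6=0

11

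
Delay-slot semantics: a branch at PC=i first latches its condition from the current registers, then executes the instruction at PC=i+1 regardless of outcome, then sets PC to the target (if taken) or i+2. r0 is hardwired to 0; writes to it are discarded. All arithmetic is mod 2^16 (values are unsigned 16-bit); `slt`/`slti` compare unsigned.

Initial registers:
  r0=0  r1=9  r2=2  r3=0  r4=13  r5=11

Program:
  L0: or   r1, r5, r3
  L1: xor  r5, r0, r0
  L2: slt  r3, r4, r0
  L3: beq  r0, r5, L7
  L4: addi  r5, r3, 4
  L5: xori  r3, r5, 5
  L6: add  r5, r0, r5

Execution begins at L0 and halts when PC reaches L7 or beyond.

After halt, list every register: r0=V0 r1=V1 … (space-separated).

[0] or   r1, r5, r3  →  {r0:0, r1:11, r2:2, r3:0, r4:13, r5:11}
[1] xor  r5, r0, r0  →  {r0:0, r1:11, r2:2, r3:0, r4:13, r5:0}
[2] slt  r3, r4, r0  →  {r0:0, r1:11, r2:2, r3:0, r4:13, r5:0}
[3] beq  r0, r5, L7  →  {r0:0, r1:11, r2:2, r3:0, r4:13, r5:0}  ⟨branch taken⟩
[4] addi  r5, r3, 4  →  {r0:0, r1:11, r2:2, r3:0, r4:13, r5:4}

r0=0 r1=11 r2=2 r3=0 r4=13 r5=4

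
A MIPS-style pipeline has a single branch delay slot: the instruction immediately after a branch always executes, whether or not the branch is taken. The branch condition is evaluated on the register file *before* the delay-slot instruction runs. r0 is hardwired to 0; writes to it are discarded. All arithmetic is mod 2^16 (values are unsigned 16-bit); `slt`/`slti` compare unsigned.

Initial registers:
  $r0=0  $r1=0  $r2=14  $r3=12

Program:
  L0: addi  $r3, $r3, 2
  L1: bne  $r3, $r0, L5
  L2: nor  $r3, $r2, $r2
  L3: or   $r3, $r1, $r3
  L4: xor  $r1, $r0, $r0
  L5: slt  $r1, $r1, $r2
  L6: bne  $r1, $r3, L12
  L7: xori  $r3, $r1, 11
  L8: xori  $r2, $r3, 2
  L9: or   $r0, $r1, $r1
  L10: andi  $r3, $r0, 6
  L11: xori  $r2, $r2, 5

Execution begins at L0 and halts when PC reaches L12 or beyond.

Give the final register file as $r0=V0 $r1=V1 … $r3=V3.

$r0=0 $r1=1 $r2=14 $r3=10

[0] addi  $r3, $r3, 2  →  {$r0:0, $r1:0, $r2:14, $r3:14}
[1] bne  $r3, $r0, L5  →  {$r0:0, $r1:0, $r2:14, $r3:14}  ⟨branch taken⟩
[2] nor  $r3, $r2, $r2  →  {$r0:0, $r1:0, $r2:14, $r3:65521}
[5] slt  $r1, $r1, $r2  →  {$r0:0, $r1:1, $r2:14, $r3:65521}
[6] bne  $r1, $r3, L12  →  {$r0:0, $r1:1, $r2:14, $r3:65521}  ⟨branch taken⟩
[7] xori  $r3, $r1, 11  →  {$r0:0, $r1:1, $r2:14, $r3:10}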